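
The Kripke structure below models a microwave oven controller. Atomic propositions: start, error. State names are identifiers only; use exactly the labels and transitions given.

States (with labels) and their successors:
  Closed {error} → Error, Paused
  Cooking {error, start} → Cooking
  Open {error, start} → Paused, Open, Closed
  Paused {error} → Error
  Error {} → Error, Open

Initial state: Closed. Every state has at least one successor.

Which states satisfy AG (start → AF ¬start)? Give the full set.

States satisfying start → AF ¬start: {Closed, Paused, Error}.
States satisfying AG (start → AF ¬start): ∅.

none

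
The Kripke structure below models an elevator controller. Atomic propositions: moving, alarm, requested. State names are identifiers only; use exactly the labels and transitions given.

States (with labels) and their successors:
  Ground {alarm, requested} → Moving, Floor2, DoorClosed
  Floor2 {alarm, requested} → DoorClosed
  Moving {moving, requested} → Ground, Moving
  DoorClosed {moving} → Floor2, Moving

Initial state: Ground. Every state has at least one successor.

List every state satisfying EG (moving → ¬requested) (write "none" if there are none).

States satisfying moving → ¬requested: {Ground, Floor2, DoorClosed}.
States satisfying EG (moving → ¬requested): {Ground, Floor2, DoorClosed}.

{Ground, Floor2, DoorClosed}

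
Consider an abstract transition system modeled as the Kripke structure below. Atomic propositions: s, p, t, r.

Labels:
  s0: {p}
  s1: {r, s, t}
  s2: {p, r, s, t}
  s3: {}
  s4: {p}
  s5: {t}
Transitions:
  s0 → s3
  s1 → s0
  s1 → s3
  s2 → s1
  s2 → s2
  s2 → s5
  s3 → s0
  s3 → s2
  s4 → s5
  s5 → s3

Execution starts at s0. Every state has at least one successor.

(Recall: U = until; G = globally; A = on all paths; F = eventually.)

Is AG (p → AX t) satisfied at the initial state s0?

States satisfying p → AX t: {s1, s2, s3, s4, s5}.
States satisfying AG (p → AX t): ∅.
s0 is reachable from s0 and violates p → AX t, so AG fails at s0.
s0 ∉ Sat(AG (p → AX t)).

Does not hold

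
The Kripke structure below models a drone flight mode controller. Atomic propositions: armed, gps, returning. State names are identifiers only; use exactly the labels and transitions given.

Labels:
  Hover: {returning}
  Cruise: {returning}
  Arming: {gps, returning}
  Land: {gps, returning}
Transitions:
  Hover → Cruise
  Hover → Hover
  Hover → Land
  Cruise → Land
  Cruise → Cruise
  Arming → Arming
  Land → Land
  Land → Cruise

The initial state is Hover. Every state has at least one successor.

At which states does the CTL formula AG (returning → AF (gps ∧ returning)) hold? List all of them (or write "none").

States satisfying returning → AF (gps ∧ returning): {Arming, Land}.
States satisfying AG (returning → AF (gps ∧ returning)): {Arming}.

{Arming}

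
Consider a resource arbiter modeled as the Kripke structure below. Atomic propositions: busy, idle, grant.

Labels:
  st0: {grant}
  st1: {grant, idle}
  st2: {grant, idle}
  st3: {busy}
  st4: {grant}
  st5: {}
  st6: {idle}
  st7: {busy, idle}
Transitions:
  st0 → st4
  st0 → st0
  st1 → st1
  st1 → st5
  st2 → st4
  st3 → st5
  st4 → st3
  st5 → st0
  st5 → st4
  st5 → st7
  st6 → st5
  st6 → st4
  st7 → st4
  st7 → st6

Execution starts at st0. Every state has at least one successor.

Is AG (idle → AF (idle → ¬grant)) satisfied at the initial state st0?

States satisfying idle → AF (idle → ¬grant): {st0, st2, st3, st4, st5, st6, st7}.
States satisfying AG (idle → AF (idle → ¬grant)): {st0, st2, st3, st4, st5, st6, st7}.
Every state reachable from st0 satisfies idle → AF (idle → ¬grant).
st0 ∈ Sat(AG (idle → AF (idle → ¬grant))).

Holds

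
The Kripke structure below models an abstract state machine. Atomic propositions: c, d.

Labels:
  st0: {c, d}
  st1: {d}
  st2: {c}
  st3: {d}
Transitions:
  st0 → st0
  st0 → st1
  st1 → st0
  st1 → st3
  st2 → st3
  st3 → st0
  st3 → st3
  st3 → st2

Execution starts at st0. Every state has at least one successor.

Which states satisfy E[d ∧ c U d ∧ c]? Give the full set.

{st0}

States satisfying d ∧ c: {st0}.
States satisfying E[d ∧ c U d ∧ c]: {st0}.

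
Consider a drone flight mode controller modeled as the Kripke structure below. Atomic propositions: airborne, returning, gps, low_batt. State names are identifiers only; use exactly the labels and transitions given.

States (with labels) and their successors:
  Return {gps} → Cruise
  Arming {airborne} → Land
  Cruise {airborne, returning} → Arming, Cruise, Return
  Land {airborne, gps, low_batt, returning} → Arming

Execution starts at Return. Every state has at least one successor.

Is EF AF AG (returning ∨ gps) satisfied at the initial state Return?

No

States satisfying AF AG (returning ∨ gps): ∅.
States satisfying EF AF AG (returning ∨ gps): ∅.
No suitable path/successor from Return witnesses the formula.
Return ∉ Sat(EF AF AG (returning ∨ gps)).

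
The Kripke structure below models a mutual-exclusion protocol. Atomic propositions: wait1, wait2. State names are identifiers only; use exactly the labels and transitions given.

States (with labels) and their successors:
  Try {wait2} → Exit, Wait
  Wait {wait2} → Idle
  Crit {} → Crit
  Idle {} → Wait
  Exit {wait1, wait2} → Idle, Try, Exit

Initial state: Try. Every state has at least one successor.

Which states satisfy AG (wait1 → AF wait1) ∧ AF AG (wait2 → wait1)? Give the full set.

States satisfying wait1 → AF wait1: {Try, Wait, Crit, Idle, Exit}.
States satisfying AG (wait1 → AF wait1): {Try, Wait, Crit, Idle, Exit}.
States satisfying AG (wait2 → wait1): {Crit}.
States satisfying AF AG (wait2 → wait1): {Crit}.
States satisfying AG (wait1 → AF wait1) ∧ AF AG (wait2 → wait1): {Crit}.

{Crit}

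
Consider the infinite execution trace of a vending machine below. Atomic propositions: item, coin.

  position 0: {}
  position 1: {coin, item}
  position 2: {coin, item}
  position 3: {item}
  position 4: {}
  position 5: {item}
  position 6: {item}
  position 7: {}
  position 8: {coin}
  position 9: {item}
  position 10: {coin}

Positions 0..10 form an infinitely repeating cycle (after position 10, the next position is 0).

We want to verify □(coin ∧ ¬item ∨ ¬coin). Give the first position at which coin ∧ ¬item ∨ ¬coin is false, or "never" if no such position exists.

1

Check coin ∧ ¬item ∨ ¬coin at each position in order: 0 ✓.
At position 1 the labels are {coin, item}, so coin ∧ ¬item ∨ ¬coin is false there. This is the first violation.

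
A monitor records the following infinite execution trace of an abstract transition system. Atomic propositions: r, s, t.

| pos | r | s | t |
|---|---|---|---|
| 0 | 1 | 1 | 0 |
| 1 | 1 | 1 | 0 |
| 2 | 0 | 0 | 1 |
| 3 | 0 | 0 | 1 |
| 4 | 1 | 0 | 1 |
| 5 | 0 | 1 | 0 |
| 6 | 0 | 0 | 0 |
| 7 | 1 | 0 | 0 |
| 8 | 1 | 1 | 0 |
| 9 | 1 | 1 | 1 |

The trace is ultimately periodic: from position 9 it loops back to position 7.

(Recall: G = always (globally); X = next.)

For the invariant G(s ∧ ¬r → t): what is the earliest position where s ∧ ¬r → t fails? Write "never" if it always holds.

Check s ∧ ¬r → t at each position in order: 0 ✓, 1 ✓, 2 ✓, 3 ✓, 4 ✓.
At position 5 the labels are {s}, so s ∧ ¬r → t is false there. This is the first violation.

5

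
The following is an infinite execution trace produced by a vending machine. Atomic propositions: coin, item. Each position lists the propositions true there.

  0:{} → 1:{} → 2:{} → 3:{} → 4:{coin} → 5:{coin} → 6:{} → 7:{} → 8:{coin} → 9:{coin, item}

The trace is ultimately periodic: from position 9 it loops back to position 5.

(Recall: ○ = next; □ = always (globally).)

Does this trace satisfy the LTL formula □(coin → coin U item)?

coin → coin U item must hold at every position from 0 onward. It fails at position 4, so □(coin → coin U item) is false.
Positions where coin holds: 4, 5, 8, 9.
Check coin U item at each: 4→fails, 5→fails, 8→ok, 9→ok.

Violated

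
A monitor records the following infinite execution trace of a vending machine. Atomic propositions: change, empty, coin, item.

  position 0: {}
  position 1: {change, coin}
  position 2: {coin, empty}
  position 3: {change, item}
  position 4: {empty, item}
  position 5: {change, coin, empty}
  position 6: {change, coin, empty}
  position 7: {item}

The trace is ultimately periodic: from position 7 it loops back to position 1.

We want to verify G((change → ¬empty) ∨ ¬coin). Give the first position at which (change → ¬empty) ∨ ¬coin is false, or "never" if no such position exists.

5

Check (change → ¬empty) ∨ ¬coin at each position in order: 0 ✓, 1 ✓, 2 ✓, 3 ✓, 4 ✓.
At position 5 the labels are {change, coin, empty}, so (change → ¬empty) ∨ ¬coin is false there. This is the first violation.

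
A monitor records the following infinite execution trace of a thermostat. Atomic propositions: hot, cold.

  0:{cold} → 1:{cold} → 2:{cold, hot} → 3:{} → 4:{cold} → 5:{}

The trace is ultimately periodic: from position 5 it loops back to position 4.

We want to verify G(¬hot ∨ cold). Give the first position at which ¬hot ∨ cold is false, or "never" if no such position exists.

¬hot ∨ cold holds at every position 0..5, and those are all the positions the trace ever visits, so the invariant G(¬hot ∨ cold) is never violated.

never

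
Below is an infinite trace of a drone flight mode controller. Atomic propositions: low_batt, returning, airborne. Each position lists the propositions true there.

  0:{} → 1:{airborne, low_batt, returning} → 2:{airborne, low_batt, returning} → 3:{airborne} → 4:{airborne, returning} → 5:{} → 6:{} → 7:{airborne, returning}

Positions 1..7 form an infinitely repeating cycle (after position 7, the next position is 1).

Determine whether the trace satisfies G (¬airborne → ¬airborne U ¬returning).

¬airborne → ¬airborne U ¬returning holds at every position 0..7, and those are all positions ever visited, so G (¬airborne → ¬airborne U ¬returning) holds.
Positions where ¬airborne holds: 0, 5, 6.
Check ¬airborne U ¬returning at each: 0→ok, 5→ok, 6→ok.

Holds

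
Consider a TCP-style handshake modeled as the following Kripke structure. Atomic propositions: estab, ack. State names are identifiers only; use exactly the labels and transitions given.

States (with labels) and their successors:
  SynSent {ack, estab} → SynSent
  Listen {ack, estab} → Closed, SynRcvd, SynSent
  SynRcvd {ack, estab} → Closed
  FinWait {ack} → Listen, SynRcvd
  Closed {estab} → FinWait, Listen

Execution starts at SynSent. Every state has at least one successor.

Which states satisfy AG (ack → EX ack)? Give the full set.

States satisfying ack → EX ack: {SynSent, Listen, FinWait, Closed}.
States satisfying AG (ack → EX ack): {SynSent}.

{SynSent}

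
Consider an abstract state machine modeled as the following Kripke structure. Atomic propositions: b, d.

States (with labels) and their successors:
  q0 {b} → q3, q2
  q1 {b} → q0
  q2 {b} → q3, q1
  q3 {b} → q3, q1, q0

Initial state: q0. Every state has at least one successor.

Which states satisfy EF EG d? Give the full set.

States satisfying EG d: ∅.
States satisfying EF EG d: ∅.

none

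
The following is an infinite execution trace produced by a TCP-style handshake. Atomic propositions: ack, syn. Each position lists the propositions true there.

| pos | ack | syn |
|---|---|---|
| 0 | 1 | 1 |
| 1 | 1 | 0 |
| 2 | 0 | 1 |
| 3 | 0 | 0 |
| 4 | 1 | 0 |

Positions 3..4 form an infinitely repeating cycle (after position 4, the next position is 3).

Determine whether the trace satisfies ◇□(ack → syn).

□(ack → syn) is false at every position 0..4, so it never becomes true and ◇□(ack → syn) fails.

Violated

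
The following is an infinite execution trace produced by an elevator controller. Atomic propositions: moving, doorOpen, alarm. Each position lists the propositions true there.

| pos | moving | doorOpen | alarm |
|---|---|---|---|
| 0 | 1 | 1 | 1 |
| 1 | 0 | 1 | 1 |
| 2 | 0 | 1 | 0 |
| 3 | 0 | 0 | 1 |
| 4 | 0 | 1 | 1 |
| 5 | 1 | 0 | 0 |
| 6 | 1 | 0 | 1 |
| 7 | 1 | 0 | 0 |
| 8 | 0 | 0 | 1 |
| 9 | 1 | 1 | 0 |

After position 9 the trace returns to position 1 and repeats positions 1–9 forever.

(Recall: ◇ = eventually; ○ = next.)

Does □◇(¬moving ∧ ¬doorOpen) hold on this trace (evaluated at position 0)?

◇(¬moving ∧ ¬doorOpen) holds at every position 0..9, and those are all positions ever visited, so □◇(¬moving ∧ ¬doorOpen) holds.

Holds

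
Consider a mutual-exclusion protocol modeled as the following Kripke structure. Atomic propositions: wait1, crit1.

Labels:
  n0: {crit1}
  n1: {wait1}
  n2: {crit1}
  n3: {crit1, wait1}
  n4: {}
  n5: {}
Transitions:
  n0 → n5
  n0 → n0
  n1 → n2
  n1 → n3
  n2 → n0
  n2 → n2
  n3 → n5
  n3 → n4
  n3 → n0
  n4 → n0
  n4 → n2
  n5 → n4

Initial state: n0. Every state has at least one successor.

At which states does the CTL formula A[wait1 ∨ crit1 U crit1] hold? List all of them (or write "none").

{n0, n1, n2, n3}

States satisfying wait1 ∨ crit1: {n0, n1, n2, n3}.
States satisfying crit1: {n0, n2, n3}.
States satisfying A[wait1 ∨ crit1 U crit1]: {n0, n1, n2, n3}.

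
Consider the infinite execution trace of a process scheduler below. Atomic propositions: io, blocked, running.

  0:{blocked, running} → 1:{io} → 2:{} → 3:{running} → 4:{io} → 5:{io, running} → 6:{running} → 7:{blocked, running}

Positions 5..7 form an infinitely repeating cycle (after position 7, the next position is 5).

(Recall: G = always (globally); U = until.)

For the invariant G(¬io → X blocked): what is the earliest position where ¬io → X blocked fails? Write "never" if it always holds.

0

At position 0 the labels are {blocked, running} and the next position 1 has {io}, so ¬io → X blocked is false there. This is the first violation.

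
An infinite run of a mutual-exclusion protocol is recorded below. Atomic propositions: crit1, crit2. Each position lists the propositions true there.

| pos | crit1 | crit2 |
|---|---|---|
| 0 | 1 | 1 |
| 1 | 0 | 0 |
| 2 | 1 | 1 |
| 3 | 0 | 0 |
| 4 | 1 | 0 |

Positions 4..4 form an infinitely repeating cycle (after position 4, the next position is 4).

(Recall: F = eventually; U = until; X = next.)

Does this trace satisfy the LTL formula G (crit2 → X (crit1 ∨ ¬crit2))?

crit2 → X (crit1 ∨ ¬crit2) holds at every position 0..4, and those are all positions ever visited, so G (crit2 → X (crit1 ∨ ¬crit2)) holds.
Positions where crit2 holds: 0, 2.
Check X (crit1 ∨ ¬crit2) at each: 0→ok, 2→ok.

Holds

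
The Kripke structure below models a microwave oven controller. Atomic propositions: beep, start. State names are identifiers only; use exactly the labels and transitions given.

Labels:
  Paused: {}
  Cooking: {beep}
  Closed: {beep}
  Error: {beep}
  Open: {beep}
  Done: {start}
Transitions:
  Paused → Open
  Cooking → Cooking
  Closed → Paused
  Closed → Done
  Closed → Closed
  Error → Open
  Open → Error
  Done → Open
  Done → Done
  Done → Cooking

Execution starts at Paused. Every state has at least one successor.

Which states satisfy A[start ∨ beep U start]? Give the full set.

States satisfying start ∨ beep: {Cooking, Closed, Error, Open, Done}.
States satisfying start: {Done}.
States satisfying A[start ∨ beep U start]: {Done}.

{Done}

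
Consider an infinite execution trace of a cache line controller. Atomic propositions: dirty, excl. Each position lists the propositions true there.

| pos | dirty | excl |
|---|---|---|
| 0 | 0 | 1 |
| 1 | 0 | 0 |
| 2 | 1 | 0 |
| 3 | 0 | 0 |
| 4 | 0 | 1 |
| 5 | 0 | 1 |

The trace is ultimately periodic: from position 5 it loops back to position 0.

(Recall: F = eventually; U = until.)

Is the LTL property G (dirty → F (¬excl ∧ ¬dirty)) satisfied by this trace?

Yes

dirty → F (¬excl ∧ ¬dirty) holds at every position 0..5, and those are all positions ever visited, so G (dirty → F (¬excl ∧ ¬dirty)) holds.
Positions where dirty holds: 2.
Check F (¬excl ∧ ¬dirty) at each: 2→ok.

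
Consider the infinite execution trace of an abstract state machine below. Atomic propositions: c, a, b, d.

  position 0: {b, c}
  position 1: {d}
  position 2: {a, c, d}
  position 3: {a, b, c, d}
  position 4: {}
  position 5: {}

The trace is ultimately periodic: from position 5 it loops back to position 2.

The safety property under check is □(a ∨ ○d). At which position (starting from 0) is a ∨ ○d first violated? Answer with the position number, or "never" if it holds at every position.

4

Check a ∨ ○d at each position in order: 0 ✓, 1 ✓, 2 ✓, 3 ✓.
At position 4 the labels are {} and the next position 5 has {}, so a ∨ ○d is false there. This is the first violation.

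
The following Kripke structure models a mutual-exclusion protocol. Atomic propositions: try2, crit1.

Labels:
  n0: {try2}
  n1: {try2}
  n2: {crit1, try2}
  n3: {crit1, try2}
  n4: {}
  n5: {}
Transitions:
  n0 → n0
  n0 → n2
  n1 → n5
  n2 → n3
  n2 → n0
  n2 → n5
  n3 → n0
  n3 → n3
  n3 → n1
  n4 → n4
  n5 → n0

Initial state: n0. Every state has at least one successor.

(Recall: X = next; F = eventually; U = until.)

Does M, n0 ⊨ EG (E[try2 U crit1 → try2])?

Holds

States satisfying E[try2 U crit1 → try2]: {n0, n1, n2, n3, n4, n5}.
States satisfying EG (E[try2 U crit1 → try2]): {n0, n1, n2, n3, n4, n5}.
n0 ∈ Sat(EG (E[try2 U crit1 → try2])).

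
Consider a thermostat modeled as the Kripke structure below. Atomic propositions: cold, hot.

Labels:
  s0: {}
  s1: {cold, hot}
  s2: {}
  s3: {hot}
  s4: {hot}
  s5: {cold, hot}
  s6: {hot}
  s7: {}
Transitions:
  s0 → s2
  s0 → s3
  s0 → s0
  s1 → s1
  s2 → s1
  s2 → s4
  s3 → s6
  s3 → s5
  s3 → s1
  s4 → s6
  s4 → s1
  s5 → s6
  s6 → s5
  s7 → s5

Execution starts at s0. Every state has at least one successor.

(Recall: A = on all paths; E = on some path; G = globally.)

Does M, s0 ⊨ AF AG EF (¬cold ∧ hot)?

States satisfying AG EF (¬cold ∧ hot): {s5, s6, s7}.
States satisfying AF AG EF (¬cold ∧ hot): {s5, s6, s7}.
There is a path from s0 along which AG EF (¬cold ∧ hot) never holds.
s0 ∉ Sat(AF AG EF (¬cold ∧ hot)).

Does not hold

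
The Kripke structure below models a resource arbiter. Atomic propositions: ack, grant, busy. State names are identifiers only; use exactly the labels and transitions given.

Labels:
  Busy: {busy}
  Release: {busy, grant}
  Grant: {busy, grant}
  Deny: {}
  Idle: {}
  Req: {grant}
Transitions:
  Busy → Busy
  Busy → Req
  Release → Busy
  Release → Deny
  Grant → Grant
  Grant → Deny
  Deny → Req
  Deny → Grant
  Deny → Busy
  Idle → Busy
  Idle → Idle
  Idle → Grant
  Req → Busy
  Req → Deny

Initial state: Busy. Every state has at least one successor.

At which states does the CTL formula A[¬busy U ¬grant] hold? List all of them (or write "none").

{Busy, Deny, Idle, Req}

States satisfying ¬busy: {Deny, Idle, Req}.
States satisfying ¬grant: {Busy, Deny, Idle}.
States satisfying A[¬busy U ¬grant]: {Busy, Deny, Idle, Req}.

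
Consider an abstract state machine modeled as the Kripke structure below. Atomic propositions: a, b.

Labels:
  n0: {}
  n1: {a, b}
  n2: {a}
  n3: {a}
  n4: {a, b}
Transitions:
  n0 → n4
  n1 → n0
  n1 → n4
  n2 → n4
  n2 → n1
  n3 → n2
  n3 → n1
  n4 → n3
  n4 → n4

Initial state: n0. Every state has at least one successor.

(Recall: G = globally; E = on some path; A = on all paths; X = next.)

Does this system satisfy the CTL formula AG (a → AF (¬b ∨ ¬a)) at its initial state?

States satisfying a → AF (¬b ∨ ¬a): {n0, n2, n3}.
States satisfying AG (a → AF (¬b ∨ ¬a)): ∅.
n1 is reachable from n0 and violates a → AF (¬b ∨ ¬a), so AG fails at n0.
n0 ∉ Sat(AG (a → AF (¬b ∨ ¬a))).

Violated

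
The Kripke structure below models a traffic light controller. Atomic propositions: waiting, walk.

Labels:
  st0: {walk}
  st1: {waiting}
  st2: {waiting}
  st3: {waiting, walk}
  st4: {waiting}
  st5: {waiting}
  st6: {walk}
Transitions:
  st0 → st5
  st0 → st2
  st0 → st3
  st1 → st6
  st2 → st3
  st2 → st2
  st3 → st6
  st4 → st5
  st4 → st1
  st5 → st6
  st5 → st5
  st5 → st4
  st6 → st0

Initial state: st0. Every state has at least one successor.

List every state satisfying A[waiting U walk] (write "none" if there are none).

{st0, st1, st3, st6}

States satisfying waiting: {st1, st2, st3, st4, st5}.
States satisfying walk: {st0, st3, st6}.
States satisfying A[waiting U walk]: {st0, st1, st3, st6}.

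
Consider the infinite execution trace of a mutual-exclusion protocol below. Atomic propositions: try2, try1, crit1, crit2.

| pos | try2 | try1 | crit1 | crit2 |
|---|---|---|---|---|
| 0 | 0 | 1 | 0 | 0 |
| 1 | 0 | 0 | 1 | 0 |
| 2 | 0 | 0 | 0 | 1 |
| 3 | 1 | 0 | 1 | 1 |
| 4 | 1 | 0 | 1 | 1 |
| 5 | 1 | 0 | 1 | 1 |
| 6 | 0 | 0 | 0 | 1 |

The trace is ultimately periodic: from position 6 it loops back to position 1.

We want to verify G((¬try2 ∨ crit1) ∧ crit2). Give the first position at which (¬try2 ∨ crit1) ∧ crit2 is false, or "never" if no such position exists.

At position 0 the labels are {try1}, so (¬try2 ∨ crit1) ∧ crit2 is false there. This is the first violation.

0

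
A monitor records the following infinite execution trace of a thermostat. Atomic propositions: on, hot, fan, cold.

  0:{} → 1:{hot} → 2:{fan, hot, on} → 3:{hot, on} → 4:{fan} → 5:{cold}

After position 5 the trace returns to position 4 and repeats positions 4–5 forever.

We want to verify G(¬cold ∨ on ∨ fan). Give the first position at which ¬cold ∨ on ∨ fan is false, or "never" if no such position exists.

5

Check ¬cold ∨ on ∨ fan at each position in order: 0 ✓, 1 ✓, 2 ✓, 3 ✓, 4 ✓.
At position 5 the labels are {cold}, so ¬cold ∨ on ∨ fan is false there. This is the first violation.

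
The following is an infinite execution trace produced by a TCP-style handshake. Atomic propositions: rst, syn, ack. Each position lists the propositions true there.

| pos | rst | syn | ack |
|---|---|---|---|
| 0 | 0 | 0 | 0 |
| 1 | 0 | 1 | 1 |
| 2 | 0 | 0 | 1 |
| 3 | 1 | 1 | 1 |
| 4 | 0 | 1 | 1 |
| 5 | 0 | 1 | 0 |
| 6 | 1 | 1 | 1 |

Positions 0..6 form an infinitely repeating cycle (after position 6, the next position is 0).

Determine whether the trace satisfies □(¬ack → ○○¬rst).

¬ack → ○○¬rst holds at every position 0..6, and those are all positions ever visited, so □(¬ack → ○○¬rst) holds.
Positions where ¬ack holds: 0, 5.
Check ○○¬rst at each: 0→ok, 5→ok.

Holds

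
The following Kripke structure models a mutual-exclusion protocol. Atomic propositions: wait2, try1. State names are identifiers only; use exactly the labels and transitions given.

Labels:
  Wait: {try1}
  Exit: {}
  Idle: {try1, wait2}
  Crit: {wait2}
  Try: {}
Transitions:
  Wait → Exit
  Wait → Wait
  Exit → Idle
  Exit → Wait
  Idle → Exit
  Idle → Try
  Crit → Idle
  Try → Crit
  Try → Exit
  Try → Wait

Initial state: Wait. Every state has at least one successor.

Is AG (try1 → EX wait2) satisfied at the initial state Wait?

Does not hold

States satisfying try1 → EX wait2: {Exit, Crit, Try}.
States satisfying AG (try1 → EX wait2): ∅.
Idle is reachable from Wait and violates try1 → EX wait2, so AG fails at Wait.
Wait ∉ Sat(AG (try1 → EX wait2)).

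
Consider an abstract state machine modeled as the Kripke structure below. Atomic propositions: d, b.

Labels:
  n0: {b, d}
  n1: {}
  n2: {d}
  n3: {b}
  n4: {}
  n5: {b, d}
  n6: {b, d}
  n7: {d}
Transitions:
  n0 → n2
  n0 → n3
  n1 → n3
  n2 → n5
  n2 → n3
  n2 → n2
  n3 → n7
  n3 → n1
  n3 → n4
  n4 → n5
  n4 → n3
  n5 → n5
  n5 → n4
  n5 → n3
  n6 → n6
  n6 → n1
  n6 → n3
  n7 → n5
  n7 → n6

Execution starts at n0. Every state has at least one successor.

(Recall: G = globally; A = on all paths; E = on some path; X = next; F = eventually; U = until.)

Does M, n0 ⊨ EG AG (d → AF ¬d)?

Violated

States satisfying AG (d → AF ¬d): ∅.
States satisfying EG AG (d → AF ¬d): ∅.
No suitable path/successor from n0 witnesses the formula.
n0 ∉ Sat(EG AG (d → AF ¬d)).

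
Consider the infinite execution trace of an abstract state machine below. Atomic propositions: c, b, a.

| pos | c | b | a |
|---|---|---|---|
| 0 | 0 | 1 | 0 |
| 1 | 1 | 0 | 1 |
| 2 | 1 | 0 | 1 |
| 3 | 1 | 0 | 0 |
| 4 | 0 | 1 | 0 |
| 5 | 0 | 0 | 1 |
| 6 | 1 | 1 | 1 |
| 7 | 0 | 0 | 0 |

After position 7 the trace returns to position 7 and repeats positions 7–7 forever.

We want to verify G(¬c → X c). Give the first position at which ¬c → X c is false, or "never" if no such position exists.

4

Check ¬c → X c at each position in order: 0 ✓, 1 ✓, 2 ✓, 3 ✓.
At position 4 the labels are {b} and the next position 5 has {a}, so ¬c → X c is false there. This is the first violation.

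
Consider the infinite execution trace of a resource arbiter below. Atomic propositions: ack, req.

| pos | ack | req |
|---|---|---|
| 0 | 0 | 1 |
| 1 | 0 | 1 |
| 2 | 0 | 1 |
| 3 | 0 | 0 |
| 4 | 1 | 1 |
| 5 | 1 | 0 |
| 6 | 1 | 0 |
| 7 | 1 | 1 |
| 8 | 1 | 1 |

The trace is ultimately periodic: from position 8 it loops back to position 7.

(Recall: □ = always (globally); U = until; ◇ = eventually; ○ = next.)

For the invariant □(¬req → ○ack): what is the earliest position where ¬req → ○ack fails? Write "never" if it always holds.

never

¬req → ○ack holds at every position 0..8, and those are all the positions the trace ever visits, so the invariant □(¬req → ○ack) is never violated.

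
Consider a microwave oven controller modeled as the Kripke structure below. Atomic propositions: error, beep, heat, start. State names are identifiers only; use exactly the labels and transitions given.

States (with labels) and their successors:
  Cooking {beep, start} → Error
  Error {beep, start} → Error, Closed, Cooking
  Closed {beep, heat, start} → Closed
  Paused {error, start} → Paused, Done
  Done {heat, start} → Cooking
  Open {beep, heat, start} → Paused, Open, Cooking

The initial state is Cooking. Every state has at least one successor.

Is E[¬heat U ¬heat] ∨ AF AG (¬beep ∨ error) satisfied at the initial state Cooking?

Holds

States satisfying ¬heat: {Cooking, Error, Paused}.
States satisfying E[¬heat U ¬heat]: {Cooking, Error, Paused}.
States satisfying AG (¬beep ∨ error): ∅.
States satisfying AF AG (¬beep ∨ error): ∅.
States satisfying E[¬heat U ¬heat] ∨ AF AG (¬beep ∨ error): {Cooking, Error, Paused}.
Cooking ∈ Sat(E[¬heat U ¬heat] ∨ AF AG (¬beep ∨ error)).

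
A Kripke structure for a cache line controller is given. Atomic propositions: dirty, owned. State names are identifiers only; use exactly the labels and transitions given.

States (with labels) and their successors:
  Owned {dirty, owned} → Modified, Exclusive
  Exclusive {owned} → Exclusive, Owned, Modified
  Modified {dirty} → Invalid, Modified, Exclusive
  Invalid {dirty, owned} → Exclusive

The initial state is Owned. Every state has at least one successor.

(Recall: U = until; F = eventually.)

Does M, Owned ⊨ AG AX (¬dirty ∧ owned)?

Does not hold

States satisfying AX (¬dirty ∧ owned): {Invalid}.
States satisfying AG AX (¬dirty ∧ owned): ∅.
Exclusive is reachable from Owned and violates AX (¬dirty ∧ owned), so AG fails at Owned.
Owned ∉ Sat(AG AX (¬dirty ∧ owned)).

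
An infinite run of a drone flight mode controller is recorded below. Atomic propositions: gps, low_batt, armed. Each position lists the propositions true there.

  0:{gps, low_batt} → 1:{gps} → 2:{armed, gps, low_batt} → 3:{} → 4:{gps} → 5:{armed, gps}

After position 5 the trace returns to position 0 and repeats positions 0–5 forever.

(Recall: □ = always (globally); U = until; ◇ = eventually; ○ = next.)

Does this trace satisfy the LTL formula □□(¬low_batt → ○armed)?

Does not hold

□(¬low_batt → ○armed) must hold at every position from 0 onward. It fails at position 0, so □□(¬low_batt → ○armed) is false.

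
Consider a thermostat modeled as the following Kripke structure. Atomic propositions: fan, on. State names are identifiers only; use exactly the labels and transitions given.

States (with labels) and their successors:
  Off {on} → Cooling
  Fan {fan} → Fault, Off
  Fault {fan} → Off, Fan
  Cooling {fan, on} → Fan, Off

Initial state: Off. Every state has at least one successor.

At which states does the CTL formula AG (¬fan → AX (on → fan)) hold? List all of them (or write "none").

{Off, Fan, Fault, Cooling}

States satisfying ¬fan → AX (on → fan): {Off, Fan, Fault, Cooling}.
States satisfying AG (¬fan → AX (on → fan)): {Off, Fan, Fault, Cooling}.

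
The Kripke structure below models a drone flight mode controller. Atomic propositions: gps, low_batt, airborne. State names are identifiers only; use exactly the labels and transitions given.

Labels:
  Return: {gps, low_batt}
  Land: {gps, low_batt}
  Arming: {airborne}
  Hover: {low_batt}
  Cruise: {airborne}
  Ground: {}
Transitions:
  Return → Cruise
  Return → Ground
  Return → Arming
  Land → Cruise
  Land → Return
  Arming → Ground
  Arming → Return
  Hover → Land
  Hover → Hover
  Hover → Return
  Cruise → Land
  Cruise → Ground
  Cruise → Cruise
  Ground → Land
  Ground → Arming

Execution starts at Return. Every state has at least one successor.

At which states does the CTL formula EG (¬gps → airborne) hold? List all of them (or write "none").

States satisfying ¬gps → airborne: {Return, Land, Arming, Cruise}.
States satisfying EG (¬gps → airborne): {Return, Land, Arming, Cruise}.

{Return, Land, Arming, Cruise}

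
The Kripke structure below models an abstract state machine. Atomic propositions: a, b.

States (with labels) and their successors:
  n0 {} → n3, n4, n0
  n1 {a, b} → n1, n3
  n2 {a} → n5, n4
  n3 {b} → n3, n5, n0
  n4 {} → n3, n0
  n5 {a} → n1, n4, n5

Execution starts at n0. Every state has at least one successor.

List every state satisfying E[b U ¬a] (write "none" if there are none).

States satisfying b: {n1, n3}.
States satisfying ¬a: {n0, n3, n4}.
States satisfying E[b U ¬a]: {n0, n1, n3, n4}.

{n0, n1, n3, n4}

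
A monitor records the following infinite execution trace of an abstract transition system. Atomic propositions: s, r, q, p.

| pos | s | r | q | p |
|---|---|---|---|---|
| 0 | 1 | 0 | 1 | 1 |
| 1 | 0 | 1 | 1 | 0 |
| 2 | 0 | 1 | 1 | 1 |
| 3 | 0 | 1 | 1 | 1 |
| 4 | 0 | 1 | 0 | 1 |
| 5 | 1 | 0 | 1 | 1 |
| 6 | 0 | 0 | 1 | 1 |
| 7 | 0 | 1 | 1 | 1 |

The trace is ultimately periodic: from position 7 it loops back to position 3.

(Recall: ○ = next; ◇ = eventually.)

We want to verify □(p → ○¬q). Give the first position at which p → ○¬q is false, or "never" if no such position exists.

0

At position 0 the labels are {p, q, s} and the next position 1 has {q, r}, so p → ○¬q is false there. This is the first violation.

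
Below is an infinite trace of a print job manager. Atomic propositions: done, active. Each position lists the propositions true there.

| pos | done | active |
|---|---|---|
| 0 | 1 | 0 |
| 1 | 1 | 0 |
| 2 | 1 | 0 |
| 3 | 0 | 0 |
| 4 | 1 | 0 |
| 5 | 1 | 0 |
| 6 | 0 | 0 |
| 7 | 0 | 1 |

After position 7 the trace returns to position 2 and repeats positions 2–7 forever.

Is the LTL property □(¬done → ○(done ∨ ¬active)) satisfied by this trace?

No

¬done → ○(done ∨ ¬active) must hold at every position from 0 onward. It fails at position 6, so □(¬done → ○(done ∨ ¬active)) is false.
Positions where ¬done holds: 3, 6, 7.
Check ○(done ∨ ¬active) at each: 3→ok, 6→fails, 7→ok.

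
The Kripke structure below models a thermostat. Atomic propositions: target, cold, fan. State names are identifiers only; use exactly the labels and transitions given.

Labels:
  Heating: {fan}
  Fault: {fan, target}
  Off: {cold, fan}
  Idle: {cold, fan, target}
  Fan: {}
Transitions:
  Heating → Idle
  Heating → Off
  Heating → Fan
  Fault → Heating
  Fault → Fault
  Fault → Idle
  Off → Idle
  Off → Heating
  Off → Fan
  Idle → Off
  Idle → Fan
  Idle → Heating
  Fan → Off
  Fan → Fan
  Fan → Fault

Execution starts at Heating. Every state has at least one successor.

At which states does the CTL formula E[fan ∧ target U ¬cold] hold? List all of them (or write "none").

States satisfying fan ∧ target: {Fault, Idle}.
States satisfying ¬cold: {Heating, Fault, Fan}.
States satisfying E[fan ∧ target U ¬cold]: {Heating, Fault, Idle, Fan}.

{Heating, Fault, Idle, Fan}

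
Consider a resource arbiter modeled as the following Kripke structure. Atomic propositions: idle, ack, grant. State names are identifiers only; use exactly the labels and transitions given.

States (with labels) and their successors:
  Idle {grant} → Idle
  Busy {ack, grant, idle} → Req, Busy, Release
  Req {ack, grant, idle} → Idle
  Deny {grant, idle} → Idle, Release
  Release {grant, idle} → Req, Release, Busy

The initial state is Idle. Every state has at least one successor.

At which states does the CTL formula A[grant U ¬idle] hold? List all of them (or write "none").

{Idle, Req}

States satisfying grant: {Idle, Busy, Req, Deny, Release}.
States satisfying ¬idle: {Idle}.
States satisfying A[grant U ¬idle]: {Idle, Req}.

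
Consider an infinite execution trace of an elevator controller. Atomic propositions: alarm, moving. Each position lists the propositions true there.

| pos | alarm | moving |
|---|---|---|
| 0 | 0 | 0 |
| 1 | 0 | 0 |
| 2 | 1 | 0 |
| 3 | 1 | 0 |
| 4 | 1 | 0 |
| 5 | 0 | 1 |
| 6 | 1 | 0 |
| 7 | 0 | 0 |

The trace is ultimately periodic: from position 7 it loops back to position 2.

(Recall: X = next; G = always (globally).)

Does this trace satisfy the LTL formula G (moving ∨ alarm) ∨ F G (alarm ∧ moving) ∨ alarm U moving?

Walking from position 0: at position 0, moving has not yet held and alarm fails, so alarm U moving is false.
At position 0: G (moving ∨ alarm) ∨ F G (alarm ∧ moving) is false; alarm U moving is false; so G (moving ∨ alarm) ∨ F G (alarm ∧ moving) ∨ alarm U moving is false.

No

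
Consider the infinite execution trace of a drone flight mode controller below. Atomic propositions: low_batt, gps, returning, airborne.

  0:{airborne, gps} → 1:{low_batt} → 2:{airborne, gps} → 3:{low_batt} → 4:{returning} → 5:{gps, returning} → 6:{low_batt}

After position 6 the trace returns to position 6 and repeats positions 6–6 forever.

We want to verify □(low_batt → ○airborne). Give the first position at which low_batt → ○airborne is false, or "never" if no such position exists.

Check low_batt → ○airborne at each position in order: 0 ✓, 1 ✓, 2 ✓.
At position 3 the labels are {low_batt} and the next position 4 has {returning}, so low_batt → ○airborne is false there. This is the first violation.

3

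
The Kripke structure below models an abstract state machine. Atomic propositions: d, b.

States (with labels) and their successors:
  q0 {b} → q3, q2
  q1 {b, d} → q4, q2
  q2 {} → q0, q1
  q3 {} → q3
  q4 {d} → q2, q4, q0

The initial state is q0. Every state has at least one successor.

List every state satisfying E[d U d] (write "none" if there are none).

{q1, q4}

States satisfying d: {q1, q4}.
States satisfying E[d U d]: {q1, q4}.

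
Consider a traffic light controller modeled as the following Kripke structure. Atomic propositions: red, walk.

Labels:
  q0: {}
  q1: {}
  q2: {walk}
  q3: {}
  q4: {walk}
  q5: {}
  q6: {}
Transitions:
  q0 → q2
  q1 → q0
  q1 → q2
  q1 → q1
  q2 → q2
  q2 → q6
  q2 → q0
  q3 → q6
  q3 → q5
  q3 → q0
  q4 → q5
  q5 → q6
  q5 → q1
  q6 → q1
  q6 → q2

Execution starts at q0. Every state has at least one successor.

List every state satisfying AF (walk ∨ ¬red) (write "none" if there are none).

{q0, q1, q2, q3, q4, q5, q6}

States satisfying walk ∨ ¬red: {q0, q1, q2, q3, q4, q5, q6}.
States satisfying AF (walk ∨ ¬red): {q0, q1, q2, q3, q4, q5, q6}.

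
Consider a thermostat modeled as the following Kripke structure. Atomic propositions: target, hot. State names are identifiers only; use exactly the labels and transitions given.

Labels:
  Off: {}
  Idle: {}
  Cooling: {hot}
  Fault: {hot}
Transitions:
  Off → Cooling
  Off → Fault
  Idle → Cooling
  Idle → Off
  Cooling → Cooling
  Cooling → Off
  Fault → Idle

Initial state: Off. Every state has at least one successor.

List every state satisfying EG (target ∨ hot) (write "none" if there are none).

States satisfying target ∨ hot: {Cooling, Fault}.
States satisfying EG (target ∨ hot): {Cooling}.

{Cooling}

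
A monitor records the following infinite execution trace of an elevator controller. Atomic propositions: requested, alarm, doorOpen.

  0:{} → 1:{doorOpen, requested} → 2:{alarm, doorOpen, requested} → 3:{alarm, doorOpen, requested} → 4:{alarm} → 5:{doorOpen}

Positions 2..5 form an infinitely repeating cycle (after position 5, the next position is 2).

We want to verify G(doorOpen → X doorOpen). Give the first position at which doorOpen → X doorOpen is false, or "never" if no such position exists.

3

Check doorOpen → X doorOpen at each position in order: 0 ✓, 1 ✓, 2 ✓.
At position 3 the labels are {alarm, doorOpen, requested} and the next position 4 has {alarm}, so doorOpen → X doorOpen is false there. This is the first violation.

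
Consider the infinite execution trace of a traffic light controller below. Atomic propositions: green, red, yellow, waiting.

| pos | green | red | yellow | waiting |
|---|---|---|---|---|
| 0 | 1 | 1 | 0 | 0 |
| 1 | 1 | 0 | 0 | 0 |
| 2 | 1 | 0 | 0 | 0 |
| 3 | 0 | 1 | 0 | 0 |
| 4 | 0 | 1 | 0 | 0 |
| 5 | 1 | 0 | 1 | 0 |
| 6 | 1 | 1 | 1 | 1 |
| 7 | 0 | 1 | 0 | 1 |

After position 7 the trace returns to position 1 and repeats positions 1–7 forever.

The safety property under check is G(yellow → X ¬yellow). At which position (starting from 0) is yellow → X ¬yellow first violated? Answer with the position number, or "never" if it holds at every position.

Check yellow → X ¬yellow at each position in order: 0 ✓, 1 ✓, 2 ✓, 3 ✓, 4 ✓.
At position 5 the labels are {green, yellow} and the next position 6 has {green, red, waiting, yellow}, so yellow → X ¬yellow is false there. This is the first violation.

5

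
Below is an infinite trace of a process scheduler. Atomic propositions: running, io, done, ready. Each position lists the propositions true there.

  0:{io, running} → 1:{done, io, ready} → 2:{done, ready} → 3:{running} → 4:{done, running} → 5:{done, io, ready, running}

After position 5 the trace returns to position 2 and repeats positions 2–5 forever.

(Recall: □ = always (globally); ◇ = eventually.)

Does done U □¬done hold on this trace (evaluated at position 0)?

Walking from position 0: at position 0, □¬done has not yet held and done fails, so done U □¬done is false.

No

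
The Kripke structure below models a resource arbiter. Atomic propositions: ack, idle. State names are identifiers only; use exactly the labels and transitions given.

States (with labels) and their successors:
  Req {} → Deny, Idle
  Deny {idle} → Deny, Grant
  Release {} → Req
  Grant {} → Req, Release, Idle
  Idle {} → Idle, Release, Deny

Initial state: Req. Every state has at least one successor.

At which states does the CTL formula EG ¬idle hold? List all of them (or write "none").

States satisfying ¬idle: {Req, Release, Grant, Idle}.
States satisfying EG ¬idle: {Req, Release, Grant, Idle}.

{Req, Release, Grant, Idle}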